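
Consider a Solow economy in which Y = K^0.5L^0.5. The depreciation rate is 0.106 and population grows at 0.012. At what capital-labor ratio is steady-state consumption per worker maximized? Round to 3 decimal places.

k_gold ≈ 17.955

The effective depreciation rate is n + δ = 0.012 + 0.106 = 0.118.
Maximizing c = f(k) − (n+δ)·k gives f'(k) = n+δ, i.e. 0.5·k^(0.5−1) = 0.118, so k_gold = (0.5/0.118)^(1/0.5) ≈ 17.9546.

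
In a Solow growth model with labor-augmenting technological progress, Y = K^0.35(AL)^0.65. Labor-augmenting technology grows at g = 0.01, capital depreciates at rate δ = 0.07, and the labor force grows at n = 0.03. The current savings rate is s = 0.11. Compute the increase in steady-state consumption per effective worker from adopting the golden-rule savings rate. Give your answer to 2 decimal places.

Δc ≈ 0.32

n + g + δ = 0.03 + 0.01 + 0.07 = 0.11.
Current steady state (s = 0.11): k* = (0.11/0.11)^(1/0.65) ≈ 1.0000, y* = 1.0000^0.35 ≈ 1.0000, c* = (1−0.11)·1.0000 ≈ 0.8900.
At the golden rule the marginal product of capital equals n+g+δ: 0.35·k^(0.35−1) = 0.11. Solving, k_gold = (0.35/0.11)^(1/0.65) ≈ 5.9340.
y_gold = 5.9340^0.35 ≈ 1.8650, c_gold = y_gold − 0.11·k_gold ≈ 1.2122.
Gain: Δc = 1.2122 − 0.8900 ≈ 0.3222.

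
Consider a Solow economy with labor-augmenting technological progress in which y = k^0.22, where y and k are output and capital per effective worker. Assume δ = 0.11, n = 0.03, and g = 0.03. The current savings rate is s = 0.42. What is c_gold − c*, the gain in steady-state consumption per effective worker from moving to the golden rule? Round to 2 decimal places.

The effective depreciation rate is n + g + δ = 0.03 + 0.03 + 0.11 = 0.17.
Current steady state (s = 0.42): k* = (0.42/0.17)^(1/0.78) ≈ 3.1885, y* = 3.1885^0.22 ≈ 1.2906, c* = (1−0.42)·1.2906 ≈ 0.7485.
At the golden rule the marginal product of capital equals n+g+δ: 0.22·k^(0.22−1) = 0.17. Solving, k_gold = (0.22/0.17)^(1/0.78) ≈ 1.3917.
y_gold = 1.3917^0.22 ≈ 1.0754, c_gold = y_gold − 0.17·k_gold ≈ 0.8388.
Gain: Δc = 0.8388 − 0.7485 ≈ 0.0903.

Δc ≈ 0.09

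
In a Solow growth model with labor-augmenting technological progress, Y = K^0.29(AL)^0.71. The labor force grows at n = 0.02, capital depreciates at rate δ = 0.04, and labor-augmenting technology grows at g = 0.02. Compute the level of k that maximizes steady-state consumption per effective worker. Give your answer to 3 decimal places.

k_gold ≈ 6.134

Break-even investment rate: n + g + δ = 0.02 + 0.02 + 0.04 = 0.08.
Setting f'(k) = n+g+δ gives 0.29·k^(0.29−1) = 0.08, hence k_gold = (0.29/0.08)^(1/0.71) ≈ 6.1342.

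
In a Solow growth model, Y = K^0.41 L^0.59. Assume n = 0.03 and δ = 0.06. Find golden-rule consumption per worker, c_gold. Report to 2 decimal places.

n + δ = 0.03 + 0.06 = 0.09.
At the golden rule the marginal product of capital equals n+δ: 0.41·k^(0.41−1) = 0.09. Solving, k_gold = (0.41/0.09)^(1/0.59) ≈ 13.0669.
y_gold = 13.0669^0.41 ≈ 2.8683.
c_gold = y_gold − (n+δ)·k_gold = 2.8683 − 0.09·13.0669 ≈ 1.6923.

c_gold ≈ 1.69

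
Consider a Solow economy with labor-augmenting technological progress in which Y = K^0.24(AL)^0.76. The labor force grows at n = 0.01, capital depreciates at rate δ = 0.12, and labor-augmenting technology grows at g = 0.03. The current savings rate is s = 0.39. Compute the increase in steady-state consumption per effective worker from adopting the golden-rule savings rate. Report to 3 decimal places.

Δc ≈ 0.056

Capital per effective worker breaks even when investment replaces (n + g + δ)·k; here n + g + δ = 0.16.
Current steady state (s = 0.39): k* = (0.39/0.16)^(1/0.76) ≈ 3.2295, y* = 3.2295^0.24 ≈ 1.3249, c* = (1−0.39)·1.3249 ≈ 0.8082.
Setting f'(k) = n+g+δ gives 0.24·k^(0.24−1) = 0.16, hence k_gold = (0.24/0.16)^(1/0.76) ≈ 1.7049.
y_gold = 1.7049^0.24 ≈ 1.1366, c_gold = y_gold − 0.16·k_gold ≈ 0.8638.
Gain: Δc = 0.8638 − 0.8082 ≈ 0.0556.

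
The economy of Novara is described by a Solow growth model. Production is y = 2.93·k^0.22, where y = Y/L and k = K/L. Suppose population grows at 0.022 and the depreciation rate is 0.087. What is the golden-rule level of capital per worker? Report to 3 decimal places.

The effective depreciation rate is n + δ = 0.022 + 0.087 = 0.109.
Maximizing c = f(k) − (n+δ)·k gives f'(k) = n+δ, i.e. 0.22·2.93·k^(0.22−1) = 0.109, so k_gold = (0.22·2.93/0.109)^(1/0.78) ≈ 9.7627.

k_gold ≈ 9.763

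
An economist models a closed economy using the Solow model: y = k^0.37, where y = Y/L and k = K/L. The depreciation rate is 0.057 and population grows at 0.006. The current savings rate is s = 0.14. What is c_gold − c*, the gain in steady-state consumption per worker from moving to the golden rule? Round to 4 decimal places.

Δc ≈ 0.4074

Break-even investment rate: n + δ = 0.006 + 0.057 = 0.063.
Current steady state (s = 0.14): k* = (0.14/0.063)^(1/0.63) ≈ 3.5519, y* = 3.5519^0.37 ≈ 1.5983, c* = (1−0.14)·1.5983 ≈ 1.3746.
Golden rule sets MPK = n+δ: 0.37·k^(0.37−1) = 0.063, so k_gold = (0.37/0.063)^(1/0.63) ≈ 16.6117.
y_gold = 16.6117^0.37 ≈ 2.8285, c_gold = y_gold − 0.063·k_gold ≈ 1.7819.
Gain: Δc = 1.7819 − 1.3746 ≈ 0.4074.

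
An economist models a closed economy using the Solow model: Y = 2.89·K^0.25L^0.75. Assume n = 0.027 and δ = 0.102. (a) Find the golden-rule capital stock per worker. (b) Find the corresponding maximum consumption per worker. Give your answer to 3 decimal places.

(a) k_gold ≈ 9.946; (b) c_gold ≈ 3.849

The effective depreciation rate is n + δ = 0.027 + 0.102 = 0.129.
At the golden rule the marginal product of capital equals n+δ: 0.25·2.89·k^(0.25−1) = 0.129. Solving, k_gold = (0.25·2.89/0.129)^(1/0.75) ≈ 9.9464.
y_gold = 2.89·9.9464^0.25 ≈ 5.1323; c_gold = y_gold − 0.129·k_gold ≈ 3.8492.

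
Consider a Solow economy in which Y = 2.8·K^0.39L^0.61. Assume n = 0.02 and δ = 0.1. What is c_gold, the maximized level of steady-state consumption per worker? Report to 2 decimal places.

c_gold ≈ 7.01

n + δ = 0.02 + 0.1 = 0.12.
Golden rule sets MPK = n+δ: 0.39·2.8·k^(0.39−1) = 0.12, so k_gold = (0.39·2.8/0.12)^(1/0.61) ≈ 37.3421.
y_gold = 2.8·37.3421^0.39 ≈ 11.4899.
c_gold = y_gold − (n+δ)·k_gold = 11.4899 − 0.12·37.3421 ≈ 7.0088.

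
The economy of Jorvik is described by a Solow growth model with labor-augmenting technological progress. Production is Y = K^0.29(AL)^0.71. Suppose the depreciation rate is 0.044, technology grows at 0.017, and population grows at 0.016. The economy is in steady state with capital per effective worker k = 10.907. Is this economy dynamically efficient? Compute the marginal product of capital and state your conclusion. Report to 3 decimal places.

The effective depreciation rate is n + g + δ = 0.016 + 0.017 + 0.044 = 0.077.
MPK = 0.29·k^(0.29−1) = 0.29·10.907^(-0.71) ≈ 0.0532.
MPK < 0.077, so the economy is dynamically inefficient (over-saving).

dynamically inefficient; MPK ≈ 0.053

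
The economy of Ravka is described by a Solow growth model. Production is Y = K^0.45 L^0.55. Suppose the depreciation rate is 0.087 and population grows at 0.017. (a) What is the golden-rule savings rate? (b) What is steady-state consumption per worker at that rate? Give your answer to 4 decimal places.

(a) s_gold = 0.4500; (b) c_gold ≈ 1.8234

Break-even investment rate: n + δ = 0.017 + 0.087 = 0.104.
For Cobb-Douglas, s_gold equals capital's share: s_gold = 0.45.
Maximizing c = f(k) − (n+δ)·k gives f'(k) = n+δ, i.e. 0.45·k^(0.45−1) = 0.104, so k_gold = (0.45/0.104)^(1/0.55) ≈ 14.3446.
y_gold = 14.3446^0.45 ≈ 3.3152; c_gold = (1−0.45)·y_gold ≈ 1.8234.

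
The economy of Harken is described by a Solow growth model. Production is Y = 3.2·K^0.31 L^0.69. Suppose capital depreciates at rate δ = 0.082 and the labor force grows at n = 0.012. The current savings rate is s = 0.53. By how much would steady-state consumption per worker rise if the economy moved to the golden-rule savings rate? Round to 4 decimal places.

Capital per worker breaks even when investment replaces (n + δ)·k; here n + δ = 0.094.
Current steady state (s = 0.53): k* = (0.53·3.2/0.094)^(1/0.69) ≈ 66.1792, y* = 3.2·66.1792^0.31 ≈ 11.7374, c* = (1−0.53)·11.7374 ≈ 5.5166.
At the golden rule the marginal product of capital equals n+δ: 0.31·3.2·k^(0.31−1) = 0.094. Solving, k_gold = (0.31·3.2/0.094)^(1/0.69) ≈ 30.4204.
y_gold = 3.2·30.4204^0.31 ≈ 9.2243, c_gold = y_gold − 0.094·k_gold ≈ 6.3647.
Gain: Δc = 6.3647 − 5.5166 ≈ 0.8481.

Δc ≈ 0.8481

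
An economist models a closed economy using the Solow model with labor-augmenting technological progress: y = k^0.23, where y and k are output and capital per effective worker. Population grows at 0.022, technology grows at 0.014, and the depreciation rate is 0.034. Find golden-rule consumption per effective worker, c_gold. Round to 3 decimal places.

Break-even investment rate: n + g + δ = 0.022 + 0.014 + 0.034 = 0.07.
Setting f'(k) = n+g+δ gives 0.23·k^(0.23−1) = 0.07, hence k_gold = (0.23/0.07)^(1/0.77) ≈ 4.6876.
y_gold = 4.6876^0.23 ≈ 1.4267.
c_gold = y_gold − (n+g+δ)·k_gold = 1.4267 − 0.07·4.6876 ≈ 1.0985.

c_gold ≈ 1.099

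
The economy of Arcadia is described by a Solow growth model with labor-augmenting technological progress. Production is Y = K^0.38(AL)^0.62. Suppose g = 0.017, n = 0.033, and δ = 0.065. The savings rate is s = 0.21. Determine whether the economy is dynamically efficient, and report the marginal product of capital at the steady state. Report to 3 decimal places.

dynamically efficient; MPK ≈ 0.208

Break-even investment rate: n + g + δ = 0.033 + 0.017 + 0.065 = 0.115.
Steady-state k*: s·k^0.38 = 0.115·k gives k* = (0.21/0.115)^(1/0.62) ≈ 2.6412.
MPK = 0.38·2.6412^(-0.62) ≈ 0.2081.
MPK > n+g+δ = 0.115, so the economy is dynamically efficient (under-saving).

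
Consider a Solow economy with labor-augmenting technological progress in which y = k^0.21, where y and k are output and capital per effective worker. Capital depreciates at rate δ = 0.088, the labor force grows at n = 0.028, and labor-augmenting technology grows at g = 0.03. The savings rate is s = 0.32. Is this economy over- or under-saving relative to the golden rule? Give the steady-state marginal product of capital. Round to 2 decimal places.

n + g + δ = 0.028 + 0.03 + 0.088 = 0.146.
Steady-state k*: s·k^0.21 = 0.146·k gives k* = (0.32/0.146)^(1/0.79) ≈ 2.7002.
MPK = 0.21·2.7002^(-0.79) ≈ 0.0958.
MPK < n+g+δ = 0.146, so the economy is dynamically inefficient (over-saving).

over-saving; MPK ≈ 0.10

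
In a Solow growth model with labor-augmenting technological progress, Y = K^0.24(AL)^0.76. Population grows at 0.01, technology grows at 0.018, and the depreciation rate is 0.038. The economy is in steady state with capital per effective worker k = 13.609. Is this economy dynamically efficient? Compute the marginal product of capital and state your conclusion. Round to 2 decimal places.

dynamically inefficient; MPK ≈ 0.03

n + g + δ = 0.01 + 0.018 + 0.038 = 0.066.
MPK = 0.24·k^(0.24−1) = 0.24·13.609^(-0.76) ≈ 0.0330.
MPK < 0.066, so the economy is dynamically inefficient (over-saving).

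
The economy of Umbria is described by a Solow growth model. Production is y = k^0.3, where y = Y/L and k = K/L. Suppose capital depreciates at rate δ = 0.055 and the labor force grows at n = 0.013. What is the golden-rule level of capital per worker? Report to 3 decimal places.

The effective depreciation rate is n + δ = 0.013 + 0.055 = 0.068.
Golden rule sets MPK = n+δ: 0.3·k^(0.3−1) = 0.068, so k_gold = (0.3/0.068)^(1/0.7) ≈ 8.3344.

k_gold ≈ 8.334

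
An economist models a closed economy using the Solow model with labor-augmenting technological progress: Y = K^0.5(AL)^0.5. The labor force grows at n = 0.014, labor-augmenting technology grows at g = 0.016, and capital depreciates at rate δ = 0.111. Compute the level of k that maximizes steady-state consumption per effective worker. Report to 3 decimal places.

k_gold ≈ 12.575

Break-even investment rate: n + g + δ = 0.014 + 0.016 + 0.111 = 0.141.
Maximizing c = f(k) − (n+g+δ)·k gives f'(k) = n+g+δ, i.e. 0.5·k^(0.5−1) = 0.141, so k_gold = (0.5/0.141)^(1/0.5) ≈ 12.5748.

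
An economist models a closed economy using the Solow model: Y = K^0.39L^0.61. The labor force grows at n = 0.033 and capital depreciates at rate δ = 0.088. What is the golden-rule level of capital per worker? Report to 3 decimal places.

k_gold ≈ 6.812

n + δ = 0.033 + 0.088 = 0.121.
Maximizing c = f(k) − (n+δ)·k gives f'(k) = n+δ, i.e. 0.39·k^(0.39−1) = 0.121, so k_gold = (0.39/0.121)^(1/0.61) ≈ 6.8115.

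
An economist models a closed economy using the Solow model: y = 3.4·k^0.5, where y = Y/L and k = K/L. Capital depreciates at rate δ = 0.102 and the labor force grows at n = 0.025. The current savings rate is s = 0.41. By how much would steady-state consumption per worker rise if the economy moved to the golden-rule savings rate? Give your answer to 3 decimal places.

Capital per worker breaks even when investment replaces (n + δ)·k; here n + δ = 0.127.
Current steady state (s = 0.41): k* = (0.41·3.4/0.127)^(1/0.5) ≈ 120.4809, y* = 3.4·120.4809^0.5 ≈ 37.3197, c* = (1−0.41)·37.3197 ≈ 22.0186.
Maximizing c = f(k) − (n+δ)·k gives f'(k) = n+δ, i.e. 0.5·3.4·k^(0.5−1) = 0.127, so k_gold = (0.5·3.4/0.127)^(1/0.5) ≈ 179.1804.
y_gold = 3.4·179.1804^0.5 ≈ 45.5118, c_gold = y_gold − 0.127·k_gold ≈ 22.7559.
Gain: Δc = 22.7559 − 22.0186 ≈ 0.7373.

Δc ≈ 0.737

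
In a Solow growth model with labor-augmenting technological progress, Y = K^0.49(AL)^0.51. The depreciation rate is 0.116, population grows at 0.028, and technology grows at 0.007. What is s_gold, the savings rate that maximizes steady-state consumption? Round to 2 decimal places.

The effective depreciation rate is n + g + δ = 0.028 + 0.007 + 0.116 = 0.151.
At the golden rule MPK = n+g+δ, and in any Cobb-Douglas steady state s = (n+g+δ)·k/y = MPK·k/y = capital's share 0.49.

s_gold = 0.49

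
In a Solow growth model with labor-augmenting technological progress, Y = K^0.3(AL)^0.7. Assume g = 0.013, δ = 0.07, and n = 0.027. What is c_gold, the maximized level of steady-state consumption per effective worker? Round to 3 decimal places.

n + g + δ = 0.027 + 0.013 + 0.07 = 0.11.
Golden rule sets MPK = n+g+δ: 0.3·k^(0.3−1) = 0.11, so k_gold = (0.3/0.11)^(1/0.7) ≈ 4.1925.
y_gold = 4.1925^0.3 ≈ 1.5372.
c_gold = y_gold − (n+g+δ)·k_gold = 1.5372 − 0.11·4.1925 ≈ 1.0761.

c_gold ≈ 1.076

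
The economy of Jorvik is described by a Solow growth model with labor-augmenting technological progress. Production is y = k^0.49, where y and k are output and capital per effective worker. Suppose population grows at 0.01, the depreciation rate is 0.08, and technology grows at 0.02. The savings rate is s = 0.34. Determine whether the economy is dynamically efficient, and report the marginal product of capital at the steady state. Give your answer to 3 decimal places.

dynamically efficient; MPK ≈ 0.159

The effective depreciation rate is n + g + δ = 0.01 + 0.02 + 0.08 = 0.11.
Steady-state k*: s·k^0.49 = 0.11·k gives k* = (0.34/0.11)^(1/0.51) ≈ 9.1402.
MPK = 0.49·9.1402^(-0.51) ≈ 0.1585.
MPK > n+g+δ = 0.11, so the economy is dynamically efficient (under-saving).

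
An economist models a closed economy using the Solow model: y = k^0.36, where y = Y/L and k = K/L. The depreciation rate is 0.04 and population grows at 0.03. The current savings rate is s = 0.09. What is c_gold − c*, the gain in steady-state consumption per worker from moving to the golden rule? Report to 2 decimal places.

Capital per worker breaks even when investment replaces (n + δ)·k; here n + δ = 0.07.
Current steady state (s = 0.09): k* = (0.09/0.07)^(1/0.64) ≈ 1.4809, y* = 1.4809^0.36 ≈ 1.1518, c* = (1−0.09)·1.1518 ≈ 1.0482.
Maximizing c = f(k) − (n+δ)·k gives f'(k) = n+δ, i.e. 0.36·k^(0.36−1) = 0.07, so k_gold = (0.36/0.07)^(1/0.64) ≈ 12.9198.
y_gold = 12.9198^0.36 ≈ 2.5122, c_gold = y_gold − 0.07·k_gold ≈ 1.6078.
Gain: Δc = 1.6078 − 1.0482 ≈ 0.5596.

Δc ≈ 0.56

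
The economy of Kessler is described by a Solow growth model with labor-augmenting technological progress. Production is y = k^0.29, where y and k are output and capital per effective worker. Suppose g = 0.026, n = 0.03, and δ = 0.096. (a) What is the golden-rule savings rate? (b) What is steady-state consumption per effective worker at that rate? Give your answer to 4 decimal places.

(a) s_gold = 0.2900; (b) c_gold ≈ 0.9244

n + g + δ = 0.03 + 0.026 + 0.096 = 0.152.
For Cobb-Douglas, s_gold equals capital's share: s_gold = 0.29.
Golden rule sets MPK = n+g+δ: 0.29·k^(0.29−1) = 0.152, so k_gold = (0.29/0.152)^(1/0.71) ≈ 2.4840.
y_gold = 2.4840^0.29 ≈ 1.3019; c_gold = (1−0.29)·y_gold ≈ 0.9244.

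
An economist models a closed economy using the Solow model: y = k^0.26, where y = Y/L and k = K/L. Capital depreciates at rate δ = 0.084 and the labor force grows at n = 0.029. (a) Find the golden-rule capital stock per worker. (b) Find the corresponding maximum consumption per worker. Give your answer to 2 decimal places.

(a) k_gold ≈ 3.08; (b) c_gold ≈ 0.99

Break-even investment rate: n + δ = 0.029 + 0.084 = 0.113.
Maximizing c = f(k) − (n+δ)·k gives f'(k) = n+δ, i.e. 0.26·k^(0.26−1) = 0.113, so k_gold = (0.26/0.113)^(1/0.74) ≈ 3.0835.
y_gold = 3.0835^0.26 ≈ 1.3401; c_gold = y_gold − 0.113·k_gold ≈ 0.9917.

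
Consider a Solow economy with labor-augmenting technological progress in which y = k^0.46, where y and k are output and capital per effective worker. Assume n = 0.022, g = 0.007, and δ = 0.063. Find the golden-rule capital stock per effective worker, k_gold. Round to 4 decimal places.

The effective depreciation rate is n + g + δ = 0.022 + 0.007 + 0.063 = 0.092.
Golden rule sets MPK = n+g+δ: 0.46·k^(0.46−1) = 0.092, so k_gold = (0.46/0.092)^(1/0.54) ≈ 19.6965.

k_gold ≈ 19.6965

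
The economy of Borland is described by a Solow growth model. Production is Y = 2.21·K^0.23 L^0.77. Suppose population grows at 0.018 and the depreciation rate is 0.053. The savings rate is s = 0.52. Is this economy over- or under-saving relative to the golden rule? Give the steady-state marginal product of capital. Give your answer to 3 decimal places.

over-saving; MPK ≈ 0.031

The effective depreciation rate is n + δ = 0.018 + 0.053 = 0.071.
Steady-state k*: s·A·k^0.23 = 0.071·k gives k* = (0.52·2.21/0.071)^(1/0.77) ≈ 37.1799.
MPK = 0.23·2.21·37.1799^(-0.77) ≈ 0.0314.
MPK < n+δ = 0.071, so the economy is dynamically inefficient (over-saving).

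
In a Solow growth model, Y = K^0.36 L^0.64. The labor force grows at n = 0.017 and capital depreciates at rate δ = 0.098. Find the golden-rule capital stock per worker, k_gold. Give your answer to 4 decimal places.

k_gold ≈ 5.9482

Break-even investment rate: n + δ = 0.017 + 0.098 = 0.115.
Maximizing c = f(k) − (n+δ)·k gives f'(k) = n+δ, i.e. 0.36·k^(0.36−1) = 0.115, so k_gold = (0.36/0.115)^(1/0.64) ≈ 5.9482.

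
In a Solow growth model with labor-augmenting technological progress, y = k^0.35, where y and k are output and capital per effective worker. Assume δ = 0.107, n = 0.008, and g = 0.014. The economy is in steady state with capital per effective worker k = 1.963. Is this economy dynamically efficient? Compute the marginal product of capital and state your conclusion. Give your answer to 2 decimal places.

The effective depreciation rate is n + g + δ = 0.008 + 0.014 + 0.107 = 0.129.
MPK = 0.35·k^(0.35−1) = 0.35·1.963^(-0.65) ≈ 0.2258.
MPK > 0.129, so the economy is dynamically efficient (under-saving).

dynamically efficient; MPK ≈ 0.23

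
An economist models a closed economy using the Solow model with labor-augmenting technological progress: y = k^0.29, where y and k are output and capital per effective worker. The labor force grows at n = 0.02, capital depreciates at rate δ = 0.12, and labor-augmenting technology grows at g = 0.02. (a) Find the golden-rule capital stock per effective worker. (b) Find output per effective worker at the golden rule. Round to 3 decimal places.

(a) k_gold ≈ 2.311; (b) y_gold ≈ 1.275

Capital per effective worker breaks even when investment replaces (n + g + δ)·k; here n + g + δ = 0.16.
Setting f'(k) = n+g+δ gives 0.29·k^(0.29−1) = 0.16, hence k_gold = (0.29/0.16)^(1/0.71) ≈ 2.3109.
y_gold = 2.3109^0.29 ≈ 1.2750.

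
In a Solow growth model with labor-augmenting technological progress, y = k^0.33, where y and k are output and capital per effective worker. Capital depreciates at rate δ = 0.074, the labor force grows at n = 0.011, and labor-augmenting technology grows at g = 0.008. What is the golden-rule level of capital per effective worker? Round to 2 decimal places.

Break-even investment rate: n + g + δ = 0.011 + 0.008 + 0.074 = 0.093.
Golden rule sets MPK = n+g+δ: 0.33·k^(0.33−1) = 0.093, so k_gold = (0.33/0.093)^(1/0.67) ≈ 6.6213.

k_gold ≈ 6.62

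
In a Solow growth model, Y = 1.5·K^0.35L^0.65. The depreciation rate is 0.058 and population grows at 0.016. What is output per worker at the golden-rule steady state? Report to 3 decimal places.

y_gold ≈ 4.308

The effective depreciation rate is n + δ = 0.016 + 0.058 = 0.074.
At the golden rule the marginal product of capital equals n+δ: 0.35·1.5·k^(0.35−1) = 0.074. Solving, k_gold = (0.35·1.5/0.074)^(1/0.65) ≈ 20.3760.
Output: y_gold = 1.5·k_gold^0.35 = 1.5·20.3760^0.35 ≈ 4.3081.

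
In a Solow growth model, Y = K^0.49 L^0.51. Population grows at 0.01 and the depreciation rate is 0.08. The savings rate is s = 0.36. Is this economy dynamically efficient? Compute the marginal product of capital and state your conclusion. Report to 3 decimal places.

dynamically efficient; MPK ≈ 0.122

The effective depreciation rate is n + δ = 0.01 + 0.08 = 0.09.
Steady-state k*: s·k^0.49 = 0.09·k gives k* = (0.36/0.09)^(1/0.51) ≈ 15.1534.
MPK = 0.49·15.1534^(-0.51) ≈ 0.1225.
MPK > n+δ = 0.09, so the economy is dynamically efficient (under-saving).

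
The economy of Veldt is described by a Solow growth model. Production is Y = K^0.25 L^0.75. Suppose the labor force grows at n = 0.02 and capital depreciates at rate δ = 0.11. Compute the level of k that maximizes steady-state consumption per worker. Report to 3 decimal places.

k_gold ≈ 2.391

Capital per worker breaks even when investment replaces (n + δ)·k; here n + δ = 0.13.
At the golden rule the marginal product of capital equals n+δ: 0.25·k^(0.25−1) = 0.13. Solving, k_gold = (0.25/0.13)^(1/0.75) ≈ 2.3915.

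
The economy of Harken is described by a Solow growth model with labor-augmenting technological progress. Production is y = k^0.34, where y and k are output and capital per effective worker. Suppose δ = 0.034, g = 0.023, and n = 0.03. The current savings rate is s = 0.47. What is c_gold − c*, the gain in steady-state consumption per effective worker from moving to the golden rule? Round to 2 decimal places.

Break-even investment rate: n + g + δ = 0.03 + 0.023 + 0.034 = 0.087.
Current steady state (s = 0.47): k* = (0.47/0.087)^(1/0.66) ≈ 12.8815, y* = 12.8815^0.34 ≈ 2.3845, c* = (1−0.47)·2.3845 ≈ 1.2638.
Maximizing c = f(k) − (n+g+δ)·k gives f'(k) = n+g+δ, i.e. 0.34·k^(0.34−1) = 0.087, so k_gold = (0.34/0.087)^(1/0.66) ≈ 7.8869.
y_gold = 7.8869^0.34 ≈ 2.0181, c_gold = y_gold − 0.087·k_gold ≈ 1.3320.
Gain: Δc = 1.3320 − 1.2638 ≈ 0.0682.

Δc ≈ 0.07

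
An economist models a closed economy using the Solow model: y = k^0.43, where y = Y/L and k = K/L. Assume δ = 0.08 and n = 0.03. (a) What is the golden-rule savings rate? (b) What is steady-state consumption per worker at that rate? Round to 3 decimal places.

n + δ = 0.03 + 0.08 = 0.11.
For Cobb-Douglas, s_gold equals capital's share: s_gold = 0.43.
Golden rule sets MPK = n+δ: 0.43·k^(0.43−1) = 0.11, so k_gold = (0.43/0.11)^(1/0.57) ≈ 10.9328.
y_gold = 10.9328^0.43 ≈ 2.7968; c_gold = (1−0.43)·y_gold ≈ 1.5941.

(a) s_gold = 0.430; (b) c_gold ≈ 1.594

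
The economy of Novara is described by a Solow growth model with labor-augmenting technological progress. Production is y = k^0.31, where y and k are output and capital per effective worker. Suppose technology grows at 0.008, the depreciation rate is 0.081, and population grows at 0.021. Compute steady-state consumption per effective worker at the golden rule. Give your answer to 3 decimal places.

c_gold ≈ 1.099

Capital per effective worker breaks even when investment replaces (n + g + δ)·k; here n + g + δ = 0.11.
Setting f'(k) = n+g+δ gives 0.31·k^(0.31−1) = 0.11, hence k_gold = (0.31/0.11)^(1/0.69) ≈ 4.4888.
y_gold = 4.4888^0.31 ≈ 1.5928.
c_gold = y_gold − (n+g+δ)·k_gold = 1.5928 − 0.11·4.4888 ≈ 1.0990.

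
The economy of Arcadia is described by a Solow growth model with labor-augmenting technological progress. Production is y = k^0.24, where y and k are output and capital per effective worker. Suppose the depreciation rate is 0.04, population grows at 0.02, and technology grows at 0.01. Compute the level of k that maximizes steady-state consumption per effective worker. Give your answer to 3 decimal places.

Capital per effective worker breaks even when investment replaces (n + g + δ)·k; here n + g + δ = 0.07.
Maximizing c = f(k) − (n+g+δ)·k gives f'(k) = n+g+δ, i.e. 0.24·k^(0.24−1) = 0.07, so k_gold = (0.24/0.07)^(1/0.76) ≈ 5.0594.

k_gold ≈ 5.059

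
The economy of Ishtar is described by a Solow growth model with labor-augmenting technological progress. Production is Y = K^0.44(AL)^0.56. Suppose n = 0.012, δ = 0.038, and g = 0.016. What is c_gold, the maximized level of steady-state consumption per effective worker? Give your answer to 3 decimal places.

c_gold ≈ 2.486

n + g + δ = 0.012 + 0.016 + 0.038 = 0.066.
Setting f'(k) = n+g+δ gives 0.44·k^(0.44−1) = 0.066, hence k_gold = (0.44/0.066)^(1/0.56) ≈ 29.5982.
y_gold = 29.5982^0.44 ≈ 4.4397.
c_gold = y_gold − (n+g+δ)·k_gold = 4.4397 − 0.066·29.5982 ≈ 2.4863.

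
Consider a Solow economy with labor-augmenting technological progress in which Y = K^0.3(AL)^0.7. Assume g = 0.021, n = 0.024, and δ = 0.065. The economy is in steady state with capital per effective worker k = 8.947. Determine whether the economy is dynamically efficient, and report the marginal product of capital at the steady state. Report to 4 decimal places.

dynamically inefficient; MPK ≈ 0.0647

n + g + δ = 0.024 + 0.021 + 0.065 = 0.11.
MPK = 0.3·k^(0.3−1) = 0.3·8.947^(-0.7) ≈ 0.0647.
MPK < 0.11, so the economy is dynamically inefficient (over-saving).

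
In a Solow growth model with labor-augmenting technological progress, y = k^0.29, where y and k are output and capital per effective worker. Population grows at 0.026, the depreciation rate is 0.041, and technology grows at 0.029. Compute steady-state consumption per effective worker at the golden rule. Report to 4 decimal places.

c_gold ≈ 1.1152

n + g + δ = 0.026 + 0.029 + 0.041 = 0.096.
Setting f'(k) = n+g+δ gives 0.29·k^(0.29−1) = 0.096, hence k_gold = (0.29/0.096)^(1/0.71) ≈ 4.7450.
y_gold = 4.7450^0.29 ≈ 1.5708.
c_gold = y_gold − (n+g+δ)·k_gold = 1.5708 − 0.096·4.7450 ≈ 1.1152.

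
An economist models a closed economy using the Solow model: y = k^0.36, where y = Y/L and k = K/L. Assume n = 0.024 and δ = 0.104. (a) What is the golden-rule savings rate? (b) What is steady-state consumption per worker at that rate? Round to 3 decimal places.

(a) s_gold = 0.360; (b) c_gold ≈ 1.145

n + δ = 0.024 + 0.104 = 0.128.
For Cobb-Douglas, s_gold equals capital's share: s_gold = 0.36.
Setting f'(k) = n+δ gives 0.36·k^(0.36−1) = 0.128, hence k_gold = (0.36/0.128)^(1/0.64) ≈ 5.0316.
y_gold = 5.0316^0.36 ≈ 1.7890; c_gold = (1−0.36)·y_gold ≈ 1.1450.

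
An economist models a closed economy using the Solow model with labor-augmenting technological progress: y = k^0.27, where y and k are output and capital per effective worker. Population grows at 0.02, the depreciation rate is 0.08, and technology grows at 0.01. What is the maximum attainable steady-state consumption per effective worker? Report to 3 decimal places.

n + g + δ = 0.02 + 0.01 + 0.08 = 0.11.
Maximizing c = f(k) − (n+g+δ)·k gives f'(k) = n+g+δ, i.e. 0.27·k^(0.27−1) = 0.11, so k_gold = (0.27/0.11)^(1/0.73) ≈ 3.4214.
y_gold = 3.4214^0.27 ≈ 1.3939.
c_gold = y_gold − (n+g+δ)·k_gold = 1.3939 − 0.11·3.4214 ≈ 1.0176.

c_gold ≈ 1.018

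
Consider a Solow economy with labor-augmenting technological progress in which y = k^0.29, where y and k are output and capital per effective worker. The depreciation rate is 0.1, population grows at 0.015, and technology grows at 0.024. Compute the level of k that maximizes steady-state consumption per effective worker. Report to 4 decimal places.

The effective depreciation rate is n + g + δ = 0.015 + 0.024 + 0.1 = 0.139.
Golden rule sets MPK = n+g+δ: 0.29·k^(0.29−1) = 0.139, so k_gold = (0.29/0.139)^(1/0.71) ≈ 2.8173.

k_gold ≈ 2.8173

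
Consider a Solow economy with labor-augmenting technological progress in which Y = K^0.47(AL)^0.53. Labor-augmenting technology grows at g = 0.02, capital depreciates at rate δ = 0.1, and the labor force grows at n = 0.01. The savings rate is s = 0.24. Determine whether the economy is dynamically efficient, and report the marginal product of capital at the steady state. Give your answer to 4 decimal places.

Break-even investment rate: n + g + δ = 0.01 + 0.02 + 0.1 = 0.13.
Steady-state k*: s·k^0.47 = 0.13·k gives k* = (0.24/0.13)^(1/0.53) ≈ 3.1797.
MPK = 0.47·3.1797^(-0.53) ≈ 0.2546.
MPK > n+g+δ = 0.13, so the economy is dynamically efficient (under-saving).

dynamically efficient; MPK ≈ 0.2546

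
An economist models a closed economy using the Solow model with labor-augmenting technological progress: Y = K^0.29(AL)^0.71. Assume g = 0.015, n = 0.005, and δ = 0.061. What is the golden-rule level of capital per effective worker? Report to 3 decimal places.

k_gold ≈ 6.028

n + g + δ = 0.005 + 0.015 + 0.061 = 0.081.
Golden rule sets MPK = n+g+δ: 0.29·k^(0.29−1) = 0.081, so k_gold = (0.29/0.081)^(1/0.71) ≈ 6.0278.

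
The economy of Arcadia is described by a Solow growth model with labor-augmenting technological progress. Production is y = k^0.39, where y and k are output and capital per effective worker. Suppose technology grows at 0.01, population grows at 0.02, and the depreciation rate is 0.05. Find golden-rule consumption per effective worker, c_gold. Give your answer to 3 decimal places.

c_gold ≈ 1.680

The effective depreciation rate is n + g + δ = 0.02 + 0.01 + 0.05 = 0.08.
Setting f'(k) = n+g+δ gives 0.39·k^(0.39−1) = 0.08, hence k_gold = (0.39/0.08)^(1/0.61) ≈ 13.4223.
y_gold = 13.4223^0.39 ≈ 2.7533.
c_gold = y_gold − (n+g+δ)·k_gold = 2.7533 − 0.08·13.4223 ≈ 1.6795.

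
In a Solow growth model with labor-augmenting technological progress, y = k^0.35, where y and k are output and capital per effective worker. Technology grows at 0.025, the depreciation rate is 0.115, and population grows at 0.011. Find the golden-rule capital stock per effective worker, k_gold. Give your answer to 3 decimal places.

k_gold ≈ 3.645

The effective depreciation rate is n + g + δ = 0.011 + 0.025 + 0.115 = 0.151.
Setting f'(k) = n+g+δ gives 0.35·k^(0.35−1) = 0.151, hence k_gold = (0.35/0.151)^(1/0.65) ≈ 3.6448.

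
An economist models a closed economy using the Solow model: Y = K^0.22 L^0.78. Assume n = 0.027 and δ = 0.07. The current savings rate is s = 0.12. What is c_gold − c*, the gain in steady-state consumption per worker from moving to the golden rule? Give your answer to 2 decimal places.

Break-even investment rate: n + δ = 0.027 + 0.07 = 0.097.
Current steady state (s = 0.12): k* = (0.12/0.097)^(1/0.78) ≈ 1.3136, y* = 1.3136^0.22 ≈ 1.0619, c* = (1−0.12)·1.0619 ≈ 0.9344.
Golden rule sets MPK = n+δ: 0.22·k^(0.22−1) = 0.097, so k_gold = (0.22/0.097)^(1/0.78) ≈ 2.8573.
y_gold = 2.8573^0.22 ≈ 1.2598, c_gold = y_gold − 0.097·k_gold ≈ 0.9827.
Gain: Δc = 0.9827 − 0.9344 ≈ 0.0482.

Δc ≈ 0.05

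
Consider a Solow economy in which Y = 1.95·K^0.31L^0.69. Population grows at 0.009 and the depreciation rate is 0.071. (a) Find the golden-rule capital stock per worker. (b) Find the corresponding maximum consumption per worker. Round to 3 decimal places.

(a) k_gold ≈ 18.746; (b) c_gold ≈ 3.338

Capital per worker breaks even when investment replaces (n + δ)·k; here n + δ = 0.08.
Golden rule sets MPK = n+δ: 0.31·1.95·k^(0.31−1) = 0.08, so k_gold = (0.31·1.95/0.08)^(1/0.69) ≈ 18.7460.
y_gold = 1.95·18.7460^0.31 ≈ 4.8377; c_gold = y_gold − 0.08·k_gold ≈ 3.3380.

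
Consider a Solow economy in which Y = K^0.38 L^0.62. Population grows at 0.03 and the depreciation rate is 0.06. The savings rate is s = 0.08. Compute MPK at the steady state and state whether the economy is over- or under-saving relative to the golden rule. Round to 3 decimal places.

under-saving; MPK ≈ 0.427

n + δ = 0.03 + 0.06 = 0.09.
Steady-state k*: s·k^0.38 = 0.09·k gives k* = (0.08/0.09)^(1/0.62) ≈ 0.8270.
MPK = 0.38·0.8270^(-0.62) ≈ 0.4275.
MPK > n+δ = 0.09, so the economy is dynamically efficient (under-saving).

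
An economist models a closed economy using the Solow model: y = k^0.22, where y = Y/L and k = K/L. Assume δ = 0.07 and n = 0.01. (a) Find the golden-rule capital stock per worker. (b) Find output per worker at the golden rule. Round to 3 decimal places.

(a) k_gold ≈ 3.658; (b) y_gold ≈ 1.330

n + δ = 0.01 + 0.07 = 0.08.
Maximizing c = f(k) − (n+δ)·k gives f'(k) = n+δ, i.e. 0.22·k^(0.22−1) = 0.08, so k_gold = (0.22/0.08)^(1/0.78) ≈ 3.6580.
y_gold = 3.6580^0.22 ≈ 1.3302.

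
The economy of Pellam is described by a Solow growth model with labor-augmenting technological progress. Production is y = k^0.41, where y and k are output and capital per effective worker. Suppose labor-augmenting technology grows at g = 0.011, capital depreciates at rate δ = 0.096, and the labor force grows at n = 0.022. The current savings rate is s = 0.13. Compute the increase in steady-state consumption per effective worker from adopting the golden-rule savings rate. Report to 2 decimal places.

The effective depreciation rate is n + g + δ = 0.022 + 0.011 + 0.096 = 0.129.
Current steady state (s = 0.13): k* = (0.13/0.129)^(1/0.59) ≈ 1.0132, y* = 1.0132^0.41 ≈ 1.0054, c* = (1−0.13)·1.0054 ≈ 0.8747.
Golden rule sets MPK = n+g+δ: 0.41·k^(0.41−1) = 0.129, so k_gold = (0.41/0.129)^(1/0.59) ≈ 7.0987.
y_gold = 7.0987^0.41 ≈ 2.2335, c_gold = y_gold − 0.129·k_gold ≈ 1.3178.
Gain: Δc = 1.3178 − 0.8747 ≈ 0.4431.

Δc ≈ 0.44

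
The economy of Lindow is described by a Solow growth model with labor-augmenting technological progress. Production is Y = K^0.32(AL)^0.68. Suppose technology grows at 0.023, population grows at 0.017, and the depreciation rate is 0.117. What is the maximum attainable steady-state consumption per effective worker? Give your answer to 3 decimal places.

c_gold ≈ 0.951

The effective depreciation rate is n + g + δ = 0.017 + 0.023 + 0.117 = 0.157.
At the golden rule the marginal product of capital equals n+g+δ: 0.32·k^(0.32−1) = 0.157. Solving, k_gold = (0.32/0.157)^(1/0.68) ≈ 2.8496.
y_gold = 2.8496^0.32 ≈ 1.3981.
c_gold = y_gold − (n+g+δ)·k_gold = 1.3981 − 0.157·2.8496 ≈ 0.9507.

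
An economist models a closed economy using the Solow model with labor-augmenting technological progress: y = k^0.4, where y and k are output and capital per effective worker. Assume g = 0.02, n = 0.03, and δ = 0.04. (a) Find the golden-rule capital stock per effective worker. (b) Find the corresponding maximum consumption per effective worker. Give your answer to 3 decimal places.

(a) k_gold ≈ 12.014; (b) c_gold ≈ 1.622

Break-even investment rate: n + g + δ = 0.03 + 0.02 + 0.04 = 0.09.
At the golden rule the marginal product of capital equals n+g+δ: 0.4·k^(0.4−1) = 0.09. Solving, k_gold = (0.4/0.09)^(1/0.6) ≈ 12.0142.
y_gold = 12.0142^0.4 ≈ 2.7032; c_gold = y_gold − 0.09·k_gold ≈ 1.6219.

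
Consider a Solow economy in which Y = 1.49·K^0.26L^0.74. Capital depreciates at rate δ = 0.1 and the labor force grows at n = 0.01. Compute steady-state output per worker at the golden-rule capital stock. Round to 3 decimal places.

y_gold ≈ 2.319

n + δ = 0.01 + 0.1 = 0.11.
Golden rule sets MPK = n+δ: 0.26·1.49·k^(0.26−1) = 0.11, so k_gold = (0.26·1.49/0.11)^(1/0.74) ≈ 5.4812.
Output: y_gold = 1.49·k_gold^0.26 = 1.49·5.4812^0.26 ≈ 2.3190.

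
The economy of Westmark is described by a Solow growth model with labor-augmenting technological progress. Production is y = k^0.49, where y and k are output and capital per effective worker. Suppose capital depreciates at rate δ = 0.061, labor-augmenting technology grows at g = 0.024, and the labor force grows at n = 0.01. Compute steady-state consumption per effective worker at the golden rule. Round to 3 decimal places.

The effective depreciation rate is n + g + δ = 0.01 + 0.024 + 0.061 = 0.095.
Maximizing c = f(k) − (n+g+δ)·k gives f'(k) = n+g+δ, i.e. 0.49·k^(0.49−1) = 0.095, so k_gold = (0.49/0.095)^(1/0.51) ≈ 24.9462.
y_gold = 24.9462^0.49 ≈ 4.8365.
c_gold = y_gold − (n+g+δ)·k_gold = 4.8365 − 0.095·24.9462 ≈ 2.4666.

c_gold ≈ 2.467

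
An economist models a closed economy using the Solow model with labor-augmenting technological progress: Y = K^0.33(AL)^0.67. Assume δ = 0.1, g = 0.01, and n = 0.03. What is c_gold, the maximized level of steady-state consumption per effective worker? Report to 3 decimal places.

n + g + δ = 0.03 + 0.01 + 0.1 = 0.14.
Setting f'(k) = n+g+δ gives 0.33·k^(0.33−1) = 0.14, hence k_gold = (0.33/0.14)^(1/0.67) ≈ 3.5958.
y_gold = 3.5958^0.33 ≈ 1.5255.
c_gold = y_gold − (n+g+δ)·k_gold = 1.5255 − 0.14·3.5958 ≈ 1.0221.

c_gold ≈ 1.022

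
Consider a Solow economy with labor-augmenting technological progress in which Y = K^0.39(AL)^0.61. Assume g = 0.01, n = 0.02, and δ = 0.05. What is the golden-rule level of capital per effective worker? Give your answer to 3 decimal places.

k_gold ≈ 13.422

Capital per effective worker breaks even when investment replaces (n + g + δ)·k; here n + g + δ = 0.08.
Golden rule sets MPK = n+g+δ: 0.39·k^(0.39−1) = 0.08, so k_gold = (0.39/0.08)^(1/0.61) ≈ 13.4223.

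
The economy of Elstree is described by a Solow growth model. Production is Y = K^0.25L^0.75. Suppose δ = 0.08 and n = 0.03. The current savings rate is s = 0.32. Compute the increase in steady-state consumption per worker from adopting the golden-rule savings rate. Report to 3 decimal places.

Δc ≈ 0.015

Break-even investment rate: n + δ = 0.03 + 0.08 = 0.11.
Current steady state (s = 0.32): k* = (0.32/0.11)^(1/0.75) ≈ 4.1528, y* = 4.1528^0.25 ≈ 1.4275, c* = (1−0.32)·1.4275 ≈ 0.9707.
Maximizing c = f(k) − (n+δ)·k gives f'(k) = n+δ, i.e. 0.25·k^(0.25−1) = 0.11, so k_gold = (0.25/0.11)^(1/0.75) ≈ 2.9881.
y_gold = 2.9881^0.25 ≈ 1.3148, c_gold = y_gold − 0.11·k_gold ≈ 0.9861.
Gain: Δc = 0.9861 − 0.9707 ≈ 0.0154.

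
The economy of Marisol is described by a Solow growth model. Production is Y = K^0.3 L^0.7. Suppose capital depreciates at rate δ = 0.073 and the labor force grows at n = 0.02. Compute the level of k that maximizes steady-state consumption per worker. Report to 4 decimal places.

Capital per worker breaks even when investment replaces (n + δ)·k; here n + δ = 0.093.
Setting f'(k) = n+δ gives 0.3·k^(0.3−1) = 0.093, hence k_gold = (0.3/0.093)^(1/0.7) ≈ 5.3288.

k_gold ≈ 5.3288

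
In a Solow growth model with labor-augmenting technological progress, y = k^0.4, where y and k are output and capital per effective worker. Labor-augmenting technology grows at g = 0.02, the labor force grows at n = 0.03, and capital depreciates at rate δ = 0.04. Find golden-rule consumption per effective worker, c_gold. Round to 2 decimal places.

Break-even investment rate: n + g + δ = 0.03 + 0.02 + 0.04 = 0.09.
Maximizing c = f(k) − (n+g+δ)·k gives f'(k) = n+g+δ, i.e. 0.4·k^(0.4−1) = 0.09, so k_gold = (0.4/0.09)^(1/0.6) ≈ 12.0142.
y_gold = 12.0142^0.4 ≈ 2.7032.
c_gold = y_gold − (n+g+δ)·k_gold = 2.7032 − 0.09·12.0142 ≈ 1.6219.

c_gold ≈ 1.62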